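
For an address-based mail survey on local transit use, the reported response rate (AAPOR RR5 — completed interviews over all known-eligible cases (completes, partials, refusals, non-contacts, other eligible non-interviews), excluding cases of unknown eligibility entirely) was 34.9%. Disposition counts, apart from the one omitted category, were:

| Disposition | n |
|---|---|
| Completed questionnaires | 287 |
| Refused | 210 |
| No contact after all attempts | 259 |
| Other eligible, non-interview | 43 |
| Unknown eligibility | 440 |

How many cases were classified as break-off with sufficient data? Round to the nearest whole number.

RR5 = 287 / D = 0.349
D = 287 / 0.349 = 822.3
Remaining denominator categories sum to 799
break-off with sufficient data = 822.3 − 799 ≈ 23

23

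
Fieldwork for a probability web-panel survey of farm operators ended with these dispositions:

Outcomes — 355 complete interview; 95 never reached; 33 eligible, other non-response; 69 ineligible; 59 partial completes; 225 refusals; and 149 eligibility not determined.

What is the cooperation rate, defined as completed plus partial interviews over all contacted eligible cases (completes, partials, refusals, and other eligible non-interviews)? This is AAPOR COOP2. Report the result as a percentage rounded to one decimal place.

Top → 355 + 59 = 414
Denominator → 355 + 59 + 225 + 33 = 672
COOP2 = 414 / 672 = 0.6161

61.6%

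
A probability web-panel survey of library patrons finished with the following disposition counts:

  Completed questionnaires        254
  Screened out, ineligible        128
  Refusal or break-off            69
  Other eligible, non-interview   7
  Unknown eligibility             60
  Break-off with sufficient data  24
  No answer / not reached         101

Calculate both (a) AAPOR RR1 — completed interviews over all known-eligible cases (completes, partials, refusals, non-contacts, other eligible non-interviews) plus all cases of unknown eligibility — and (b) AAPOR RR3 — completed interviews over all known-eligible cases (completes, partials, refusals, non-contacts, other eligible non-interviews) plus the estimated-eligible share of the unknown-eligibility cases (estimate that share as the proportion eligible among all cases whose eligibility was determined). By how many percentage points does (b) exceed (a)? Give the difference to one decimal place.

Top → 254
Denominator → 254 + 24 + 69 + 101 + 7 + 60 = 515
RR1 = 254 / 515 = 0.4932
Known eligible → 254 + 24 + 69 + 101 + 7 = 455
e = 455 / (455 + 128) = 455 / 583 = 0.7804
Eligible share of unknowns → 0.7804 × 60 = 46.82
Denominator → 455 + 46.82 = 501.82
RR3 = 254 / 501.82 = 0.5062
Difference = 50.62 − 49.32 = 1.30 percentage points

1.3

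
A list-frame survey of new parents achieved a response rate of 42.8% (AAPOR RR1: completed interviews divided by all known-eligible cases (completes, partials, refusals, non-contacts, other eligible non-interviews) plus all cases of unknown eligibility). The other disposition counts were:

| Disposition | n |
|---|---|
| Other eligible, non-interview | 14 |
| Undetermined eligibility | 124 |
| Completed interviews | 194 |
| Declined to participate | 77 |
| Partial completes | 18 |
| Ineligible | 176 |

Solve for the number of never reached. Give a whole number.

26

RR1 = 194 / D = 0.428
D = 194 / 0.428 = 453.3
Remaining denominator categories sum to 427
never reached = 453.3 − 427 ≈ 26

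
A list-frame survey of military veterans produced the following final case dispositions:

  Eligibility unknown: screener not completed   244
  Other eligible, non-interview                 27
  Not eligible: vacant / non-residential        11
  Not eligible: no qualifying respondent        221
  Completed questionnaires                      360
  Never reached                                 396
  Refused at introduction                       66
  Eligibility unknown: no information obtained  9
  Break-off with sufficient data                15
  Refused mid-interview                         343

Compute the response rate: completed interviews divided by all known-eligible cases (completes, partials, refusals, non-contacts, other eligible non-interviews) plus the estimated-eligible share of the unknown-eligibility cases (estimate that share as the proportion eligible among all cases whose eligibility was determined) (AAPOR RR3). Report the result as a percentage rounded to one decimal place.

Declined to participate = 66 + 343 = 409
Unknown eligibility = 244 + 9 = 253
Ineligible = 221 + 11 = 232
Top → 360
Determined eligible → 360 + 15 + 409 + 396 + 27 = 1207
e = 1207 / (1207 + 232) = 1207 / 1439 = 0.8388
e × U → 0.8388 × 253 = 212.22
Denominator → 1207 + 212.22 = 1419.22
RR3 = 360 / 1419.22 = 0.2537

25.4%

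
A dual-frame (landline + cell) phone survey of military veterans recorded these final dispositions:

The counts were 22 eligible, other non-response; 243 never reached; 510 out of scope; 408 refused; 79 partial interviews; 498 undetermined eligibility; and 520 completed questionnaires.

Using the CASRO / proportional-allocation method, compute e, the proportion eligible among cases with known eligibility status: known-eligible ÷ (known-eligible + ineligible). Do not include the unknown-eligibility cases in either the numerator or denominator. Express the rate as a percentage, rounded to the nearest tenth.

71.4%

Known eligible: 520 + 79 + 408 + 243 + 22 = 1272
e = 1272 / (1272 + 510) = 1272 / 1782 = 0.7138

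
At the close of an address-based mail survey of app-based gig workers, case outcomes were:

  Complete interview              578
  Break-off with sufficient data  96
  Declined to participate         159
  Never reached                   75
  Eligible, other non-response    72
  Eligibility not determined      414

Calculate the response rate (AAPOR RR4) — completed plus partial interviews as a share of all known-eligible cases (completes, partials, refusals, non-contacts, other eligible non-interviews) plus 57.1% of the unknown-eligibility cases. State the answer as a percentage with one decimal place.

Top → 578 + 96 = 674
Known eligible → 578 + 96 + 159 + 75 + 72 = 980
Eligible share of unknowns → 0.5710 × 414 = 236.39
Base → 980 + 236.39 = 1216.39
RR4 = 674 / 1216.39 = 0.5541

55.4%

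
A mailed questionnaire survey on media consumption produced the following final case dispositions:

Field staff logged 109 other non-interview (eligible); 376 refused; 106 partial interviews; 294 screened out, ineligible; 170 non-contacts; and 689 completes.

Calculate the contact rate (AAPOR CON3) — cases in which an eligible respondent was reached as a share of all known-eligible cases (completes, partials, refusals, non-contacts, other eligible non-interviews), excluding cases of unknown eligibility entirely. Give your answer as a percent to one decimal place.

88.3%

Top: 689 + 106 + 376 + 109 = 1280
Base: 689 + 106 + 376 + 170 + 109 = 1450
CON3 = 1280 / 1450 = 0.8828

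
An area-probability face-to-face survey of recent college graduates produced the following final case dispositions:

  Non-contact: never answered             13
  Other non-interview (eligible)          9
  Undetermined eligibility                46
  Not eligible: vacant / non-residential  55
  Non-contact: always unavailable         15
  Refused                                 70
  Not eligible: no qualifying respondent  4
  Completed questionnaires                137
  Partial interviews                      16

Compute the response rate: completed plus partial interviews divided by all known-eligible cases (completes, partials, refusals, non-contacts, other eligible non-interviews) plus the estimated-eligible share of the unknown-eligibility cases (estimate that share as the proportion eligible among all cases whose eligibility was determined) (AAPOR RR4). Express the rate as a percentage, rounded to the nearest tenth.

No contact after all attempts = 13 + 15 = 28
Screened out, ineligible = 4 + 55 = 59
Top: 137 + 16 = 153
Eligible (known): 137 + 16 + 70 + 28 + 9 = 260
e = 260 / (260 + 59) = 260 / 319 = 0.8150
e × U: 0.8150 × 46 = 37.49
Denominator: 260 + 37.49 = 297.49
RR4 = 153 / 297.49 = 0.5143

51.4%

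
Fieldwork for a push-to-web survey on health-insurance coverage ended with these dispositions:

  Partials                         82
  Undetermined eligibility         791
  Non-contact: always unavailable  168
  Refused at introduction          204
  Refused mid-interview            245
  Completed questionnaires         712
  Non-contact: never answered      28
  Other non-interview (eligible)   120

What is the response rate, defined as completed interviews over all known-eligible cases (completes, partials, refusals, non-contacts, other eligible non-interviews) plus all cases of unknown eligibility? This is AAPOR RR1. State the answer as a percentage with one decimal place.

Refusal or break-off = 204 + 245 = 449
Never reached = 28 + 168 = 196
Numerator = 712
Denom = 712 + 82 + 449 + 196 + 120 + 791 = 2350
RR1 = 712 / 2350 = 0.3030

30.3%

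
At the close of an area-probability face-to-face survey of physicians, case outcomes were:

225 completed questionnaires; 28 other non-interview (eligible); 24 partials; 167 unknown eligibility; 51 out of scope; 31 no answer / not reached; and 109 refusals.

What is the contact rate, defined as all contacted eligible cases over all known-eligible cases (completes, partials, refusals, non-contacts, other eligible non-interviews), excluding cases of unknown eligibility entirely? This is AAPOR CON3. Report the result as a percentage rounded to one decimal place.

92.6%

Numerator = 225 + 24 + 109 + 28 = 386
Denom = 225 + 24 + 109 + 31 + 28 = 417
CON3 = 386 / 417 = 0.9257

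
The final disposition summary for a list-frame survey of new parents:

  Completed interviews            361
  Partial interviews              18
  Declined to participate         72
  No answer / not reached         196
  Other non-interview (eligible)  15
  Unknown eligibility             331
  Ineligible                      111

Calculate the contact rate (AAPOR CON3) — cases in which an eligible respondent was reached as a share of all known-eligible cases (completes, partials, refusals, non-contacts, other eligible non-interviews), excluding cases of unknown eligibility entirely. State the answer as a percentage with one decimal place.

Top → 361 + 18 + 72 + 15 = 466
Denom → 361 + 18 + 72 + 196 + 15 = 662
CON3 = 466 / 662 = 0.7039

70.4%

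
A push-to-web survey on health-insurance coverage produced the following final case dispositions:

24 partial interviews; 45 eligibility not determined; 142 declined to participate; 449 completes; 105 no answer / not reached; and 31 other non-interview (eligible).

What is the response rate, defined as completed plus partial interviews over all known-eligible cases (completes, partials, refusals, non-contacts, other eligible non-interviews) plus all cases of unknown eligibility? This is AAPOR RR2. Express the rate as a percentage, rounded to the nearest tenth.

Numerator → 449 + 24 = 473
Base → 449 + 24 + 142 + 105 + 31 + 45 = 796
RR2 = 473 / 796 = 0.5942

59.4%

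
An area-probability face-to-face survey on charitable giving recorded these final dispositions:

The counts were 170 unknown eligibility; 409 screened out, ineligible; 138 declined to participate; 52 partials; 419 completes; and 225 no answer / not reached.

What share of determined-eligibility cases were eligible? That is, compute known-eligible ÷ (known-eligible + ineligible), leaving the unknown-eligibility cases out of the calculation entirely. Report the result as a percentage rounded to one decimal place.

Determined eligible: 419 + 52 + 138 + 225 = 834
e = 834 / (834 + 409) = 834 / 1243 = 0.6710

67.1%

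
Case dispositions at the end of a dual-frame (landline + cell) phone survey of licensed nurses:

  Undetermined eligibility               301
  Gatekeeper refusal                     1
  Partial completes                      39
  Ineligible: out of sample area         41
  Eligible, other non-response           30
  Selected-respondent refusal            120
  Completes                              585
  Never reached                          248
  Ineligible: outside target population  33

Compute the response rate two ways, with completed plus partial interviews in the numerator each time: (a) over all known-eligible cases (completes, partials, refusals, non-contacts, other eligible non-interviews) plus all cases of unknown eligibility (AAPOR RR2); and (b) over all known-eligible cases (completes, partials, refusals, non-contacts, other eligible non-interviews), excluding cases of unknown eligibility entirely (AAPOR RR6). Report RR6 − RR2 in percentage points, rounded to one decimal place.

Refused = 1 + 120 = 121
Screened out, ineligible = 33 + 41 = 74
Num → 585 + 39 = 624
Base → 585 + 39 + 121 + 248 + 30 + 301 = 1324
RR2 = 624 / 1324 = 0.4713
Base → 585 + 39 + 121 + 248 + 30 = 1023
RR6 = 624 / 1023 = 0.6100
Difference = 61.00 − 47.13 = 13.87 percentage points

13.9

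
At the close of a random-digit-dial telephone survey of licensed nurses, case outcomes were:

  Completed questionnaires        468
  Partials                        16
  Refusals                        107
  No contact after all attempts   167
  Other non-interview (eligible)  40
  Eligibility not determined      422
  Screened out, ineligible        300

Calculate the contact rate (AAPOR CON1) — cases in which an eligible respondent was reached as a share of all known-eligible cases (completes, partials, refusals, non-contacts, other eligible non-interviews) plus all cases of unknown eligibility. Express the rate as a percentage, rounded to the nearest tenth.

Top → 468 + 16 + 107 + 40 = 631
Base → 468 + 16 + 107 + 167 + 40 + 422 = 1220
CON1 = 631 / 1220 = 0.5172

51.7%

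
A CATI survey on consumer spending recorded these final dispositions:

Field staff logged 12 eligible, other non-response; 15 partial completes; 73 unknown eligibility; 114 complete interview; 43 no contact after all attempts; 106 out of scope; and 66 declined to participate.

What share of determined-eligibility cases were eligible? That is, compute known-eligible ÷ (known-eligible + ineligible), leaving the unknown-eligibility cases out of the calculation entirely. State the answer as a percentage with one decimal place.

70.2%

Determined eligible = 114 + 15 + 66 + 43 + 12 = 250
e = 250 / (250 + 106) = 250 / 356 = 0.7022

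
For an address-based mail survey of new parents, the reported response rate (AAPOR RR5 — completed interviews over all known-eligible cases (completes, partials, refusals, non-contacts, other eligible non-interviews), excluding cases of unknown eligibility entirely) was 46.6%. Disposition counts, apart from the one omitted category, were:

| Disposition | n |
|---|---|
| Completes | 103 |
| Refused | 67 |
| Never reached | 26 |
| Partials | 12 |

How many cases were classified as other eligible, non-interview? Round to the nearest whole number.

13

RR5 = 103 / D = 0.466
D = 103 / 0.466 = 221.0
Remaining denominator categories sum to 208
other eligible, non-interview = 221.0 − 208 ≈ 13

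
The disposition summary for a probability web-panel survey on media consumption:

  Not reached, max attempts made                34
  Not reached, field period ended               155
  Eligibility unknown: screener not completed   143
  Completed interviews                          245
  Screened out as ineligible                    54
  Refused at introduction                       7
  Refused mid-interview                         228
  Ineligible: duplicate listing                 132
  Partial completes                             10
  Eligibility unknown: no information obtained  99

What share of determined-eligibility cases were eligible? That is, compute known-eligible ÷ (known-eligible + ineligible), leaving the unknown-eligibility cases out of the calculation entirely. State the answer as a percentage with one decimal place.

Refusal or break-off = 7 + 228 = 235
Never reached = 155 + 34 = 189
Unknown if eligible = 143 + 99 = 242
Screened out, ineligible = 54 + 132 = 186
Determined eligible = 245 + 10 + 235 + 189 = 679
e = 679 / (679 + 186) = 679 / 865 = 0.7850

78.5%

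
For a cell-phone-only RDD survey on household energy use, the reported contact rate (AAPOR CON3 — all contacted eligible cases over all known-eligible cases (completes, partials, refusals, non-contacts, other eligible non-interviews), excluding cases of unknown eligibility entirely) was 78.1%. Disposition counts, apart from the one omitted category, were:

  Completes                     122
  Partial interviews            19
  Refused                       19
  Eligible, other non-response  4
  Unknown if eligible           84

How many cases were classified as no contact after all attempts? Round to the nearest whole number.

46

Num → 122 + 19 + 19 + 4 = 164
CON3 = 164 / D = 0.781
D = 164 / 0.781 = 210.0
Rest of base = 164
no contact after all attempts = 210.0 − 164 ≈ 46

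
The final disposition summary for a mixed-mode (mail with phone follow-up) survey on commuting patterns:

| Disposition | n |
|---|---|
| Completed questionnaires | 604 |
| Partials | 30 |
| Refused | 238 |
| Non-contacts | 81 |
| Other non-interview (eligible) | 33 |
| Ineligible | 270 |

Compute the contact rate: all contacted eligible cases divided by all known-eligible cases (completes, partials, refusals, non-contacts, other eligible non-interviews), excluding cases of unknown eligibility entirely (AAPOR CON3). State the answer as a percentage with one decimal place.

Top → 604 + 30 + 238 + 33 = 905
Denominator → 604 + 30 + 238 + 81 + 33 = 986
CON3 = 905 / 986 = 0.9178

91.8%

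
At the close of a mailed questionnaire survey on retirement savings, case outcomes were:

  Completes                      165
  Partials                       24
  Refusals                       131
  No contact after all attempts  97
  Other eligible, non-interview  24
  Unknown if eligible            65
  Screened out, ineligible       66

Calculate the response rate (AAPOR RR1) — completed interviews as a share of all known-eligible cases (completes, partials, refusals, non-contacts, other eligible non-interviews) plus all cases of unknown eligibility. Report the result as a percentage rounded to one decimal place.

32.6%

Num = 165
Denom = 165 + 24 + 131 + 97 + 24 + 65 = 506
RR1 = 165 / 506 = 0.3261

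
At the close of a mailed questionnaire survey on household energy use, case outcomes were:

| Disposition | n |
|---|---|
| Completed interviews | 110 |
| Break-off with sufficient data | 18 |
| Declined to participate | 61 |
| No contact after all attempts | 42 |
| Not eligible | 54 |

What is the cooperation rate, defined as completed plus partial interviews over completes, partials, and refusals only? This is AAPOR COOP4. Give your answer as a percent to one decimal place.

67.7%

Num = 110 + 18 = 128
Denominator = 110 + 18 + 61 = 189
COOP4 = 128 / 189 = 0.6772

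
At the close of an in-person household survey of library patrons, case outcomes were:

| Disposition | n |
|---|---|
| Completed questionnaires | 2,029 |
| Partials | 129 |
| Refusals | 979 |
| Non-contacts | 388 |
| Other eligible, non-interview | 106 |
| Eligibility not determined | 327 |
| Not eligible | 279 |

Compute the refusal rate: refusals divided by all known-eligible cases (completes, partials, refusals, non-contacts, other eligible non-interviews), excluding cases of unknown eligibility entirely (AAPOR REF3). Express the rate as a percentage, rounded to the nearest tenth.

Numerator: 979
Denom: 2029 + 129 + 979 + 388 + 106 = 3631
REF3 = 979 / 3631 = 0.2696

27.0%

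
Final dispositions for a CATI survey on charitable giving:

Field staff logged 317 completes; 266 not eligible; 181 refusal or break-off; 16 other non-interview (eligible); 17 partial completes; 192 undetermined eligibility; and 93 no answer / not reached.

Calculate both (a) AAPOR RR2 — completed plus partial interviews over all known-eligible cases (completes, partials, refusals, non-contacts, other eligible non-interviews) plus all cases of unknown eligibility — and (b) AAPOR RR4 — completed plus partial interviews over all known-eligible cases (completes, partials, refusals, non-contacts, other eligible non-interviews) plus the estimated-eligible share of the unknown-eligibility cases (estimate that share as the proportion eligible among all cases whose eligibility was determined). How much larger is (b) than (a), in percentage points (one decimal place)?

Numerator = 317 + 17 = 334
Denom = 317 + 17 + 181 + 93 + 16 + 192 = 816
RR2 = 334 / 816 = 0.4093
Determined eligible = 317 + 17 + 181 + 93 + 16 = 624
e = 624 / (624 + 266) = 624 / 890 = 0.7011
e × U = 0.7011 × 192 = 134.61
Denom = 624 + 134.61 = 758.61
RR4 = 334 / 758.61 = 0.4403
Difference = 44.03 − 40.93 = 3.10 percentage points

3.1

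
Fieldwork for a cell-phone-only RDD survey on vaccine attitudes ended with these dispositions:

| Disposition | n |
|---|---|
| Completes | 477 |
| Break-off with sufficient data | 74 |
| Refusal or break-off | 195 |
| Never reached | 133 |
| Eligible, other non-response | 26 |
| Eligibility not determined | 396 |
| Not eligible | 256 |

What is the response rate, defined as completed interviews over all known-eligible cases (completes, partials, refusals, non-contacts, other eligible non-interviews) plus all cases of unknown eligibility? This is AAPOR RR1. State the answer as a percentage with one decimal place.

Numerator = 477
Denominator = 477 + 74 + 195 + 133 + 26 + 396 = 1301
RR1 = 477 / 1301 = 0.3666

36.7%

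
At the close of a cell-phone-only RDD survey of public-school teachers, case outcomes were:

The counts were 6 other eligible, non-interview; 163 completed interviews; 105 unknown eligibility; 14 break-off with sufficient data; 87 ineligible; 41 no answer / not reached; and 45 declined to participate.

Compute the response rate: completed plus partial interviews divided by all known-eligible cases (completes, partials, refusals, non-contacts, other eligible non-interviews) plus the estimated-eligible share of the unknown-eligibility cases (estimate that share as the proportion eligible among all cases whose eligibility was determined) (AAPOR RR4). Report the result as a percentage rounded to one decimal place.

50.8%

Num → 163 + 14 = 177
Determined eligible → 163 + 14 + 45 + 41 + 6 = 269
e = 269 / (269 + 87) = 269 / 356 = 0.7556
Eligible share of unknowns → 0.7556 × 105 = 79.34
Denom → 269 + 79.34 = 348.34
RR4 = 177 / 348.34 = 0.5081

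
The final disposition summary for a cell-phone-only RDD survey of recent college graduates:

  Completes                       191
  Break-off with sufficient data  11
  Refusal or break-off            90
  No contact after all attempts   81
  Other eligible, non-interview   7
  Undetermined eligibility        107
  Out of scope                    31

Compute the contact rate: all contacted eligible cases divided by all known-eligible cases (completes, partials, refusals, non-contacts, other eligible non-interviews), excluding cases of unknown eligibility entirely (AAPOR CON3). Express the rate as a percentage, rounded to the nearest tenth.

Numerator → 191 + 11 + 90 + 7 = 299
Base → 191 + 11 + 90 + 81 + 7 = 380
CON3 = 299 / 380 = 0.7868

78.7%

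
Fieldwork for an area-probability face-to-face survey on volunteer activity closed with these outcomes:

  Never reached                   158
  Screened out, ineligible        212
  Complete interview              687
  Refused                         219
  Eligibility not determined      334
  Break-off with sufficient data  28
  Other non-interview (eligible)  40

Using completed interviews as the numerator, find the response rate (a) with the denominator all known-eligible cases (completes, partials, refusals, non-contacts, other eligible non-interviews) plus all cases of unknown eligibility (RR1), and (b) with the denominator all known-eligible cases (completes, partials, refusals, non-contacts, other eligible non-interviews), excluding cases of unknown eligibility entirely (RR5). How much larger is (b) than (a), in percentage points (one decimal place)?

13.8

Numerator = 687
Denom = 687 + 28 + 219 + 158 + 40 + 334 = 1466
RR1 = 687 / 1466 = 0.4686
Denom = 687 + 28 + 219 + 158 + 40 = 1132
RR5 = 687 / 1132 = 0.6069
Difference = 60.69 − 46.86 = 13.83 percentage points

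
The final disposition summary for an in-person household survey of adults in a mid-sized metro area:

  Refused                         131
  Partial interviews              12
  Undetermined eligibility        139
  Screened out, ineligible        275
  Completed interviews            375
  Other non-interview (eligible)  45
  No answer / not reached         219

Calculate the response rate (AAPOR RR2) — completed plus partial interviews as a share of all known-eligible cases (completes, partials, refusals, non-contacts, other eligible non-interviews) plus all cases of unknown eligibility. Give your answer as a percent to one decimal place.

Num = 375 + 12 = 387
Base = 375 + 12 + 131 + 219 + 45 + 139 = 921
RR2 = 387 / 921 = 0.4202

42.0%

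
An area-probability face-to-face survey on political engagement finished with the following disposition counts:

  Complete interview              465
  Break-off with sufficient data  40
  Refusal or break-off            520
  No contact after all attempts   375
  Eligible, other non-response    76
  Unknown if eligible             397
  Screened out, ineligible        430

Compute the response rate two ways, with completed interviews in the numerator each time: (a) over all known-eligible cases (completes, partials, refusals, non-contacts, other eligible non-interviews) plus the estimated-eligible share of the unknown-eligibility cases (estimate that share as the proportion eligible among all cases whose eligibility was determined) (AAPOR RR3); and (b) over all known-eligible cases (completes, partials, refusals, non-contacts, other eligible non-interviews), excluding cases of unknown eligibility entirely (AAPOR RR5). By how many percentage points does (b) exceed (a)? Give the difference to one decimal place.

5.4

Numerator → 465
Determined eligible → 465 + 40 + 520 + 375 + 76 = 1476
e = 1476 / (1476 + 430) = 1476 / 1906 = 0.7744
Estimated eligible among unknowns → 0.7744 × 397 = 307.44
Base → 1476 + 307.44 = 1783.44
RR3 = 465 / 1783.44 = 0.2607
Base → 465 + 40 + 520 + 375 + 76 = 1476
RR5 = 465 / 1476 = 0.3150
Difference = 31.50 − 26.07 = 5.43 percentage points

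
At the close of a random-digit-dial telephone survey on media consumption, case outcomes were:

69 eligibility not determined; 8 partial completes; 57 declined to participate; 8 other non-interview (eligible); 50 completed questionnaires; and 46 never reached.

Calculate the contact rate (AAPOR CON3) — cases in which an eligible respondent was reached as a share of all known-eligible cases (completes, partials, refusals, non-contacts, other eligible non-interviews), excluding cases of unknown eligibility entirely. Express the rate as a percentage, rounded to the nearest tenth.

Num → 50 + 8 + 57 + 8 = 123
Denom → 50 + 8 + 57 + 46 + 8 = 169
CON3 = 123 / 169 = 0.7278

72.8%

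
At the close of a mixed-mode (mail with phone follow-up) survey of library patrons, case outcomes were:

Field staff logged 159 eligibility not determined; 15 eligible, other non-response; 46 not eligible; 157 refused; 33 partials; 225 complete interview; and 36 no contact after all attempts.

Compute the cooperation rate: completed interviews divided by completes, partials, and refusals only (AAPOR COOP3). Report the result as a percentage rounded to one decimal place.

54.2%

Numerator → 225
Base → 225 + 33 + 157 = 415
COOP3 = 225 / 415 = 0.5422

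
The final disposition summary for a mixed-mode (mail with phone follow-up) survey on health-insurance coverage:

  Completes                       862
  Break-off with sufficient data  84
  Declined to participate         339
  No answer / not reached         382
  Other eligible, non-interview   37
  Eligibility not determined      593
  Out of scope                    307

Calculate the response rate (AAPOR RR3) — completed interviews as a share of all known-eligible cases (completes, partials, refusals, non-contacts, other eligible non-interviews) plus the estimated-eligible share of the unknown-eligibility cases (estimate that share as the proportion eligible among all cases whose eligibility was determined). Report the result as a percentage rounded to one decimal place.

39.1%

Numerator: 862
Known eligible: 862 + 84 + 339 + 382 + 37 = 1704
e = 1704 / (1704 + 307) = 1704 / 2011 = 0.8473
e × U: 0.8473 × 593 = 502.45
Denom: 1704 + 502.45 = 2206.45
RR3 = 862 / 2206.45 = 0.3907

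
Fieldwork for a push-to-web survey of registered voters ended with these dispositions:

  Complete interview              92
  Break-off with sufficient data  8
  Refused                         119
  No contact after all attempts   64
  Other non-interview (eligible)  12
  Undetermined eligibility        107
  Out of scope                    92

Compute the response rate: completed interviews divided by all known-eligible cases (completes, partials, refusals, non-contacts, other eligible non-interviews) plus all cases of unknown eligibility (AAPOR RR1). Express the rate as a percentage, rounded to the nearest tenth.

Numerator = 92
Denom = 92 + 8 + 119 + 64 + 12 + 107 = 402
RR1 = 92 / 402 = 0.2289

22.9%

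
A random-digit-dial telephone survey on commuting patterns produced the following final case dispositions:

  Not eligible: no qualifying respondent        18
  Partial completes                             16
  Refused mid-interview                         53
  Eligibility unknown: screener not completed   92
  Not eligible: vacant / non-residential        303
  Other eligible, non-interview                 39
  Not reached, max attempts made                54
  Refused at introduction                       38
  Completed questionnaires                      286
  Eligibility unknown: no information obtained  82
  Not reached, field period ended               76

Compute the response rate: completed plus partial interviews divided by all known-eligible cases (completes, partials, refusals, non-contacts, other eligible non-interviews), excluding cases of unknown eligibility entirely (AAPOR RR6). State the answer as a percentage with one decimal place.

53.7%

Declined to participate = 38 + 53 = 91
Non-contacts = 76 + 54 = 130
Unknown if eligible = 92 + 82 = 174
Not eligible = 18 + 303 = 321
Top: 286 + 16 = 302
Denom: 286 + 16 + 91 + 130 + 39 = 562
RR6 = 302 / 562 = 0.5374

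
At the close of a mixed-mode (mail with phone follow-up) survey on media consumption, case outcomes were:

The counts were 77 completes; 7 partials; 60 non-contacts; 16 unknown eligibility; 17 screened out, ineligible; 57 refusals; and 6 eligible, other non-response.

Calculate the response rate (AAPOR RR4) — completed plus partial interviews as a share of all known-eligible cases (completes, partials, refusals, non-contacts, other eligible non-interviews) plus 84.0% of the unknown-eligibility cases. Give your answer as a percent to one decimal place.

Numerator: 77 + 7 = 84
Known eligible: 77 + 7 + 57 + 60 + 6 = 207
Eligible share of unknowns: 0.8400 × 16 = 13.44
Base: 207 + 13.44 = 220.44
RR4 = 84 / 220.44 = 0.3811

38.1%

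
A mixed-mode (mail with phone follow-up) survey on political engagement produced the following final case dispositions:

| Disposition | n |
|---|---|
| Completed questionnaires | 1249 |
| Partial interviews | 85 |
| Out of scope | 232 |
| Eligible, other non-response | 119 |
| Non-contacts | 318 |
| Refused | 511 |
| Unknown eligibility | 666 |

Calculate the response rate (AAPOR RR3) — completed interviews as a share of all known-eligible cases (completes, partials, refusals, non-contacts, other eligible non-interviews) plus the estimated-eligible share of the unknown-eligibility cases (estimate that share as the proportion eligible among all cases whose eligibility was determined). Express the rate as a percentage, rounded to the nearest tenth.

Numerator: 1249
Eligible (known): 1249 + 85 + 511 + 318 + 119 = 2282
e = 2282 / (2282 + 232) = 2282 / 2514 = 0.9077
e × U: 0.9077 × 666 = 604.53
Denominator: 2282 + 604.53 = 2886.53
RR3 = 1249 / 2886.53 = 0.4327

43.3%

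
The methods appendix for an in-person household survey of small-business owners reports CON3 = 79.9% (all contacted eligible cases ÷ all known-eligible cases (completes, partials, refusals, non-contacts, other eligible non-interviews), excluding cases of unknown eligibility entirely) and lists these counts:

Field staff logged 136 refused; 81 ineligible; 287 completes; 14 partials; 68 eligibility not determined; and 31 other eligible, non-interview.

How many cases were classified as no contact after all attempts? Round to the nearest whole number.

118

Top = 287 + 14 + 136 + 31 = 468
CON3 = 468 / D = 0.799
D = 468 / 0.799 = 585.7
Remaining denominator categories sum to 468
no contact after all attempts = 585.7 − 468 ≈ 118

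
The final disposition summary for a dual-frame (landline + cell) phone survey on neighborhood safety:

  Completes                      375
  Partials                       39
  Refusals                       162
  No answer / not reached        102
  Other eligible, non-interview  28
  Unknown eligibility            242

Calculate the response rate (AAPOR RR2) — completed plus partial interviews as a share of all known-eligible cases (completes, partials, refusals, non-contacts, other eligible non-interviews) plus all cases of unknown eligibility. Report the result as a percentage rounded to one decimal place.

Top → 375 + 39 = 414
Denominator → 375 + 39 + 162 + 102 + 28 + 242 = 948
RR2 = 414 / 948 = 0.4367

43.7%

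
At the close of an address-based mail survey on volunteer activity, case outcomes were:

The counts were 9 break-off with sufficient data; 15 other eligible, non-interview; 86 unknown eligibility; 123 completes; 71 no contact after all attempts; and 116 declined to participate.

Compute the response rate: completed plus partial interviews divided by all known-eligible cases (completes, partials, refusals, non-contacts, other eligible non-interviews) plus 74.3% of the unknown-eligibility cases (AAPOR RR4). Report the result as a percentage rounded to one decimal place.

Top: 123 + 9 = 132
Eligible (known): 123 + 9 + 116 + 71 + 15 = 334
Estimated eligible among unknowns: 0.7430 × 86 = 63.90
Denom: 334 + 63.90 = 397.90
RR4 = 132 / 397.90 = 0.3317

33.2%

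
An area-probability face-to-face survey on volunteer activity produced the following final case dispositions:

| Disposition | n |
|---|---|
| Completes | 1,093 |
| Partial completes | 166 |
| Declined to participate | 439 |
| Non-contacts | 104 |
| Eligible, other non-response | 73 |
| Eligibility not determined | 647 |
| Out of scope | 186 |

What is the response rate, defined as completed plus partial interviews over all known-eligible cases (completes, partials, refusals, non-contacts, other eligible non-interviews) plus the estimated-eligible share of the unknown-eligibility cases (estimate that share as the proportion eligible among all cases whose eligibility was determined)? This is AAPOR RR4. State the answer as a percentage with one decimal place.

51.1%

Num: 1093 + 166 = 1259
Known eligible: 1093 + 166 + 439 + 104 + 73 = 1875
e = 1875 / (1875 + 186) = 1875 / 2061 = 0.9098
e × U: 0.9098 × 647 = 588.64
Denom: 1875 + 588.64 = 2463.64
RR4 = 1259 / 2463.64 = 0.5110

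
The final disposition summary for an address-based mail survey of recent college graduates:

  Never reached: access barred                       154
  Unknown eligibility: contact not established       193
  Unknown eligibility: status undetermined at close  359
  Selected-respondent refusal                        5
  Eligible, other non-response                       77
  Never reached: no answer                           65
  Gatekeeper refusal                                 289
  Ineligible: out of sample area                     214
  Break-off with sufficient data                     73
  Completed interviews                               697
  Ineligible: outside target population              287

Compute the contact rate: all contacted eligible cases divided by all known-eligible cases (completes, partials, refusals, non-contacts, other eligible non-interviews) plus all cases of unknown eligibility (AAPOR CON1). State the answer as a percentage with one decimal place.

59.7%

Refusal or break-off = 289 + 5 = 294
No contact after all attempts = 65 + 154 = 219
Unknown eligibility = 193 + 359 = 552
Out of scope = 287 + 214 = 501
Top: 697 + 73 + 294 + 77 = 1141
Base: 697 + 73 + 294 + 219 + 77 + 552 = 1912
CON1 = 1141 / 1912 = 0.5968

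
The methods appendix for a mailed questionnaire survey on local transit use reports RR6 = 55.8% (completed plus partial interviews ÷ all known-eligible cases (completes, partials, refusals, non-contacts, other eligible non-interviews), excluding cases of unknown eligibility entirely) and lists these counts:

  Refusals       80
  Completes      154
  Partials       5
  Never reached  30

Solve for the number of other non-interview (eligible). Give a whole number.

Numerator = 154 + 5 = 159
RR6 = 159 / D = 0.558
D = 159 / 0.558 = 284.9
Other denominator terms total 269
other non-interview (eligible) = 284.9 − 269 ≈ 16

16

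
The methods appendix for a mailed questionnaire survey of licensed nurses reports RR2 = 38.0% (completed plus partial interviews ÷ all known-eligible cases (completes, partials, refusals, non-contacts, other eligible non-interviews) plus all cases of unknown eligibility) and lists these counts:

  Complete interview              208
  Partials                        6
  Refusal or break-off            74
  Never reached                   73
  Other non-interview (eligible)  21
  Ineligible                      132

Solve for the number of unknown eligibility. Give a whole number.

Num = 208 + 6 = 214
RR2 = 214 / D = 0.380
D = 214 / 0.380 = 563.2
Rest of base = 382
unknown eligibility = 563.2 − 382 ≈ 181

181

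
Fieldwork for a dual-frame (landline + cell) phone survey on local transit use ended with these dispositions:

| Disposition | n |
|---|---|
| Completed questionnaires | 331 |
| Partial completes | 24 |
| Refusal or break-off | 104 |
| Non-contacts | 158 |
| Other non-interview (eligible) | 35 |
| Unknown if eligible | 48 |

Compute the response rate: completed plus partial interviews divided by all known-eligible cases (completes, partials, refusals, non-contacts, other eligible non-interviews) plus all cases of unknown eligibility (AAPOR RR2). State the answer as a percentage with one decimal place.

50.7%

Numerator → 331 + 24 = 355
Base → 331 + 24 + 104 + 158 + 35 + 48 = 700
RR2 = 355 / 700 = 0.5071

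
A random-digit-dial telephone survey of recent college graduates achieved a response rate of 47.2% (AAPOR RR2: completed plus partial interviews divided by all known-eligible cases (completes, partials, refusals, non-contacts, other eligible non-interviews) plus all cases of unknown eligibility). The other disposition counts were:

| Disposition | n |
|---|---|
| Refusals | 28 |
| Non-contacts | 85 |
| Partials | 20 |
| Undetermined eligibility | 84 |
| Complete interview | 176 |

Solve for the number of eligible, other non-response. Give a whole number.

Num: 176 + 20 = 196
RR2 = 196 / D = 0.472
D = 196 / 0.472 = 415.3
Rest of base = 393
eligible, other non-response = 415.3 − 393 ≈ 22

22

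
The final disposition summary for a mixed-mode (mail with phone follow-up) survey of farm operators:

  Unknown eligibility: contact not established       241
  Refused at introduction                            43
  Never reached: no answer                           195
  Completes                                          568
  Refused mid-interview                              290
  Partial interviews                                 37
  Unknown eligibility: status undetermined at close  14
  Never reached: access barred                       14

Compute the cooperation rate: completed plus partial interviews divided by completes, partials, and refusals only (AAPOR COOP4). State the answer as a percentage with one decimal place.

64.5%

Declined to participate = 43 + 290 = 333
Non-contacts = 195 + 14 = 209
Unknown eligibility = 241 + 14 = 255
Top = 568 + 37 = 605
Base = 568 + 37 + 333 = 938
COOP4 = 605 / 938 = 0.6450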